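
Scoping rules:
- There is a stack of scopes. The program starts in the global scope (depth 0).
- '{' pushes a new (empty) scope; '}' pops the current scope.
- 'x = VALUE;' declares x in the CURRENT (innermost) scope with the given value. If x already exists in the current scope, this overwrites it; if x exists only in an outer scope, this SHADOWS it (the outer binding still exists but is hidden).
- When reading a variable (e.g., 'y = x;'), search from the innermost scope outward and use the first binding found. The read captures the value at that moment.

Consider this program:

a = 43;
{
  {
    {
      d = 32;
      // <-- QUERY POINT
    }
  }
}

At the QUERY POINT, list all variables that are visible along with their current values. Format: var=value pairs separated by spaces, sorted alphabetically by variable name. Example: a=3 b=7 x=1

Step 1: declare a=43 at depth 0
Step 2: enter scope (depth=1)
Step 3: enter scope (depth=2)
Step 4: enter scope (depth=3)
Step 5: declare d=32 at depth 3
Visible at query point: a=43 d=32

Answer: a=43 d=32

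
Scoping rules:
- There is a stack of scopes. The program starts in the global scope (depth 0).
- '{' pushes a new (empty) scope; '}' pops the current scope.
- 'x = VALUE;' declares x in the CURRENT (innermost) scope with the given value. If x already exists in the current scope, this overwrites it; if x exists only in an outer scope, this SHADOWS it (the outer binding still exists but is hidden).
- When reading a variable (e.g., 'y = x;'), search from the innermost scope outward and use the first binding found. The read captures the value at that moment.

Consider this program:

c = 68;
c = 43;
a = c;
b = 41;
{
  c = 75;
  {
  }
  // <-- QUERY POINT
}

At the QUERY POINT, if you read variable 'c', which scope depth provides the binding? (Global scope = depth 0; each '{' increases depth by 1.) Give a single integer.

Answer: 1

Derivation:
Step 1: declare c=68 at depth 0
Step 2: declare c=43 at depth 0
Step 3: declare a=(read c)=43 at depth 0
Step 4: declare b=41 at depth 0
Step 5: enter scope (depth=1)
Step 6: declare c=75 at depth 1
Step 7: enter scope (depth=2)
Step 8: exit scope (depth=1)
Visible at query point: a=43 b=41 c=75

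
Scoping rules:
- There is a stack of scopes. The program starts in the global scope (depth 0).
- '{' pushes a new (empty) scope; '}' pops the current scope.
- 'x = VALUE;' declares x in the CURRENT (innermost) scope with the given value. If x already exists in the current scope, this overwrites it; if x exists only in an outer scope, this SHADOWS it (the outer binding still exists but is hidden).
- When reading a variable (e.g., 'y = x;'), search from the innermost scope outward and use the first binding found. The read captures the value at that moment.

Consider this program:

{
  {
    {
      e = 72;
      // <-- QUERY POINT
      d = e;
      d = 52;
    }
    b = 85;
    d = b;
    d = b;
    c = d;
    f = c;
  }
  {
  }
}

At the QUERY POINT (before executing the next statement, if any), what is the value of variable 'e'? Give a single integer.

Step 1: enter scope (depth=1)
Step 2: enter scope (depth=2)
Step 3: enter scope (depth=3)
Step 4: declare e=72 at depth 3
Visible at query point: e=72

Answer: 72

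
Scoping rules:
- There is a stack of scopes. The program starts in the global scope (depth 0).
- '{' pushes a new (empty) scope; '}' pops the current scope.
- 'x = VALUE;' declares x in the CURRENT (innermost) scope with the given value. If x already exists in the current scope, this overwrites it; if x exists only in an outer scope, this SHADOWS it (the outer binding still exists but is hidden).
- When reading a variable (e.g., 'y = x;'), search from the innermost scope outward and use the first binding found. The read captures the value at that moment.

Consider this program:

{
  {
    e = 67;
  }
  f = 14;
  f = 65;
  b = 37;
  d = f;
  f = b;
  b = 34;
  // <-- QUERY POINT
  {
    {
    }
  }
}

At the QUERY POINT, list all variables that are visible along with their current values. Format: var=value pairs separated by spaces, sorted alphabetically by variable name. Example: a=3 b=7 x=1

Step 1: enter scope (depth=1)
Step 2: enter scope (depth=2)
Step 3: declare e=67 at depth 2
Step 4: exit scope (depth=1)
Step 5: declare f=14 at depth 1
Step 6: declare f=65 at depth 1
Step 7: declare b=37 at depth 1
Step 8: declare d=(read f)=65 at depth 1
Step 9: declare f=(read b)=37 at depth 1
Step 10: declare b=34 at depth 1
Visible at query point: b=34 d=65 f=37

Answer: b=34 d=65 f=37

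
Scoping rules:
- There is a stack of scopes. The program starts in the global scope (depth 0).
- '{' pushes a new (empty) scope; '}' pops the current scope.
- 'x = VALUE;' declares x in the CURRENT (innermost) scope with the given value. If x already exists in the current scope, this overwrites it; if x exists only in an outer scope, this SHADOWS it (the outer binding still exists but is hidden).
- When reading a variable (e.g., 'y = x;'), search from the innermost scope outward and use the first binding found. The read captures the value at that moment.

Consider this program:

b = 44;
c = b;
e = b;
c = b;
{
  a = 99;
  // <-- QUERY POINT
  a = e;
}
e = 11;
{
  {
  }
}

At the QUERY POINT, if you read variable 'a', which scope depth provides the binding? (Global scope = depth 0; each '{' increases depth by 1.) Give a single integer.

Answer: 1

Derivation:
Step 1: declare b=44 at depth 0
Step 2: declare c=(read b)=44 at depth 0
Step 3: declare e=(read b)=44 at depth 0
Step 4: declare c=(read b)=44 at depth 0
Step 5: enter scope (depth=1)
Step 6: declare a=99 at depth 1
Visible at query point: a=99 b=44 c=44 e=44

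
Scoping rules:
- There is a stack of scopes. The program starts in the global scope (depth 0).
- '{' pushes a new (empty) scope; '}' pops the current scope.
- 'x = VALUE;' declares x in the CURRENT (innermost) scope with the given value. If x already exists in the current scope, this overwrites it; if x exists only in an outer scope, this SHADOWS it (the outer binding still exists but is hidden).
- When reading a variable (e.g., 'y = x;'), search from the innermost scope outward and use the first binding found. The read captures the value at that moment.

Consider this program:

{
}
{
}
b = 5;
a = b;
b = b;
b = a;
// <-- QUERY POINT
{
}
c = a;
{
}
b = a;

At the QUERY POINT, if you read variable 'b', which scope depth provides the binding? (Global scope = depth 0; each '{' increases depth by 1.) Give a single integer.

Step 1: enter scope (depth=1)
Step 2: exit scope (depth=0)
Step 3: enter scope (depth=1)
Step 4: exit scope (depth=0)
Step 5: declare b=5 at depth 0
Step 6: declare a=(read b)=5 at depth 0
Step 7: declare b=(read b)=5 at depth 0
Step 8: declare b=(read a)=5 at depth 0
Visible at query point: a=5 b=5

Answer: 0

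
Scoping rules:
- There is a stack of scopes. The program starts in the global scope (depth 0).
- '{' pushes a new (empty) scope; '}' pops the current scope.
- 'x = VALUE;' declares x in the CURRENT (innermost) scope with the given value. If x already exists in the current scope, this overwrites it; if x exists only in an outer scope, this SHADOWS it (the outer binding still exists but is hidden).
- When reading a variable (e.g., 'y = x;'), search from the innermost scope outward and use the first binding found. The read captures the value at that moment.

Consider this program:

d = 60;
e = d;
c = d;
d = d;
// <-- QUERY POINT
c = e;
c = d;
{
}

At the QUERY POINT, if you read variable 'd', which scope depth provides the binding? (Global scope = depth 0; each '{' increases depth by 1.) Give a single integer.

Step 1: declare d=60 at depth 0
Step 2: declare e=(read d)=60 at depth 0
Step 3: declare c=(read d)=60 at depth 0
Step 4: declare d=(read d)=60 at depth 0
Visible at query point: c=60 d=60 e=60

Answer: 0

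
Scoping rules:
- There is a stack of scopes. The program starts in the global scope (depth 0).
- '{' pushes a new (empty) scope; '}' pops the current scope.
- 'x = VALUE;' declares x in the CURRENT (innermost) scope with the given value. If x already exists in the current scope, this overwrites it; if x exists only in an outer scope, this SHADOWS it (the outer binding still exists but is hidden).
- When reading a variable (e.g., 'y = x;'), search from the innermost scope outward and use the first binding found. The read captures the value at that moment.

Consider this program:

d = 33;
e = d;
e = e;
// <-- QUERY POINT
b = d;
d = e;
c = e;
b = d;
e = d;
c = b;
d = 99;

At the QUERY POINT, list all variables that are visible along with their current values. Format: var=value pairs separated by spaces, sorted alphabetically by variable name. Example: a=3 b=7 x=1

Step 1: declare d=33 at depth 0
Step 2: declare e=(read d)=33 at depth 0
Step 3: declare e=(read e)=33 at depth 0
Visible at query point: d=33 e=33

Answer: d=33 e=33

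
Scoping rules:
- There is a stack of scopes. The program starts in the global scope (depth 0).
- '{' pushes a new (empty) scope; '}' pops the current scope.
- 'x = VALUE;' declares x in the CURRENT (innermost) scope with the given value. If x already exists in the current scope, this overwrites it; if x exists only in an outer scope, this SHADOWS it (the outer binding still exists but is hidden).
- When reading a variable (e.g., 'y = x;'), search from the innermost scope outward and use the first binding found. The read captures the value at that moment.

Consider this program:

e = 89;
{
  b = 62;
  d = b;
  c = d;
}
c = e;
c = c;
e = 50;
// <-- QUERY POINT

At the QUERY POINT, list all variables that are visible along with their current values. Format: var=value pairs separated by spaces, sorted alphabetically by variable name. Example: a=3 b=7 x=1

Answer: c=89 e=50

Derivation:
Step 1: declare e=89 at depth 0
Step 2: enter scope (depth=1)
Step 3: declare b=62 at depth 1
Step 4: declare d=(read b)=62 at depth 1
Step 5: declare c=(read d)=62 at depth 1
Step 6: exit scope (depth=0)
Step 7: declare c=(read e)=89 at depth 0
Step 8: declare c=(read c)=89 at depth 0
Step 9: declare e=50 at depth 0
Visible at query point: c=89 e=50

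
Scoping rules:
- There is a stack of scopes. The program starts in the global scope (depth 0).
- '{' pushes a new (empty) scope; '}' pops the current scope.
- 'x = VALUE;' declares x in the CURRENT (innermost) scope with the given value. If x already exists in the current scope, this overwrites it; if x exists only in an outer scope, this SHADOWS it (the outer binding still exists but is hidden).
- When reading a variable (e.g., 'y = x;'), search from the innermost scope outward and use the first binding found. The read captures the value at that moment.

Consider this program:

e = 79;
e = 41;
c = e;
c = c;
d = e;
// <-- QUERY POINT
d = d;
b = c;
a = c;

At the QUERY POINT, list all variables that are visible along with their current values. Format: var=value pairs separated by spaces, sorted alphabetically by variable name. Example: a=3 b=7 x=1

Step 1: declare e=79 at depth 0
Step 2: declare e=41 at depth 0
Step 3: declare c=(read e)=41 at depth 0
Step 4: declare c=(read c)=41 at depth 0
Step 5: declare d=(read e)=41 at depth 0
Visible at query point: c=41 d=41 e=41

Answer: c=41 d=41 e=41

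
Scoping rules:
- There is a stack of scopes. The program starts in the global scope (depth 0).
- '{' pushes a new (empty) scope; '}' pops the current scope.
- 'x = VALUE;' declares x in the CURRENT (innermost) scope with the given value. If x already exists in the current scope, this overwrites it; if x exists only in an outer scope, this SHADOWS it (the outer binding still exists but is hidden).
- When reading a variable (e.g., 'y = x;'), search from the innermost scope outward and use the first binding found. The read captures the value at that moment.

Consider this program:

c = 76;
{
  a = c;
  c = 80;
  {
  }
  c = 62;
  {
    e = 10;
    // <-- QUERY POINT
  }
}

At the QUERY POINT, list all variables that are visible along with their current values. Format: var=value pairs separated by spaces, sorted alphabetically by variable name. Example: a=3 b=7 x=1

Answer: a=76 c=62 e=10

Derivation:
Step 1: declare c=76 at depth 0
Step 2: enter scope (depth=1)
Step 3: declare a=(read c)=76 at depth 1
Step 4: declare c=80 at depth 1
Step 5: enter scope (depth=2)
Step 6: exit scope (depth=1)
Step 7: declare c=62 at depth 1
Step 8: enter scope (depth=2)
Step 9: declare e=10 at depth 2
Visible at query point: a=76 c=62 e=10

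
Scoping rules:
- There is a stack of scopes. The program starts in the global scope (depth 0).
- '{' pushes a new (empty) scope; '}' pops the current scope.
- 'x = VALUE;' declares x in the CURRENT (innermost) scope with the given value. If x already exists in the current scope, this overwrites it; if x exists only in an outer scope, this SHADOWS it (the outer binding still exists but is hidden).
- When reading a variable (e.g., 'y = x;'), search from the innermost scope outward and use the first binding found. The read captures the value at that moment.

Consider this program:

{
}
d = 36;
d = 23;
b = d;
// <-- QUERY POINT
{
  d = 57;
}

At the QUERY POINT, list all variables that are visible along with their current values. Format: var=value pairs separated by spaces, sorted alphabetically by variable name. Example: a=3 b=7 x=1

Step 1: enter scope (depth=1)
Step 2: exit scope (depth=0)
Step 3: declare d=36 at depth 0
Step 4: declare d=23 at depth 0
Step 5: declare b=(read d)=23 at depth 0
Visible at query point: b=23 d=23

Answer: b=23 d=23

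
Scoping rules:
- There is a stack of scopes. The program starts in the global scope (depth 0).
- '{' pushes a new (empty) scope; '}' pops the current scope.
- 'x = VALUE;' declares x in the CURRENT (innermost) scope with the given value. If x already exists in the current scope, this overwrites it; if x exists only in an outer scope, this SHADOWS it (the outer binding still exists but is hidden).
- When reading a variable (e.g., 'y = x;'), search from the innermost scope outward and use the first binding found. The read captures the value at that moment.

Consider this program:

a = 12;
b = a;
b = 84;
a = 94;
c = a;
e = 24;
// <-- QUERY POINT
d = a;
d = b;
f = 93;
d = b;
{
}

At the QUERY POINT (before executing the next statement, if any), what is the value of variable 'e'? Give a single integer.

Step 1: declare a=12 at depth 0
Step 2: declare b=(read a)=12 at depth 0
Step 3: declare b=84 at depth 0
Step 4: declare a=94 at depth 0
Step 5: declare c=(read a)=94 at depth 0
Step 6: declare e=24 at depth 0
Visible at query point: a=94 b=84 c=94 e=24

Answer: 24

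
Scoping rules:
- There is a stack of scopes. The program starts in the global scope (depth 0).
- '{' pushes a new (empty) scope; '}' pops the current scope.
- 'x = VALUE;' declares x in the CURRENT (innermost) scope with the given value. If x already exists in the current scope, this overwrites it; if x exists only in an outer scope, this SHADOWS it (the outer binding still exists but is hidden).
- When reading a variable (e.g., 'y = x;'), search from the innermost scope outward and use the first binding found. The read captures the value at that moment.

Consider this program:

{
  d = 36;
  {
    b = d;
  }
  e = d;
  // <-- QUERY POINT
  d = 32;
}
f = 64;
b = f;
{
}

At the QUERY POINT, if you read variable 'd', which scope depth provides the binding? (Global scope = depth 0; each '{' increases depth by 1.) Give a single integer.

Answer: 1

Derivation:
Step 1: enter scope (depth=1)
Step 2: declare d=36 at depth 1
Step 3: enter scope (depth=2)
Step 4: declare b=(read d)=36 at depth 2
Step 5: exit scope (depth=1)
Step 6: declare e=(read d)=36 at depth 1
Visible at query point: d=36 e=36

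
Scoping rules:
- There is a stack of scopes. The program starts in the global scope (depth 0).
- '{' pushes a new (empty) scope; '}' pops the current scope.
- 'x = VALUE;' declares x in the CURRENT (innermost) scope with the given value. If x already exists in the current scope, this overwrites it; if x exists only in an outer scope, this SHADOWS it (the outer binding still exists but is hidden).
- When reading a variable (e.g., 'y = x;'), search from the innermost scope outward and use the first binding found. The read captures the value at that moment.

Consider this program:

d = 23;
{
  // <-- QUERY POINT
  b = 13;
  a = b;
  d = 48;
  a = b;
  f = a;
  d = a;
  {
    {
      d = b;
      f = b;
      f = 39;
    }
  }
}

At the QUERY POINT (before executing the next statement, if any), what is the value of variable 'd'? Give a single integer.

Step 1: declare d=23 at depth 0
Step 2: enter scope (depth=1)
Visible at query point: d=23

Answer: 23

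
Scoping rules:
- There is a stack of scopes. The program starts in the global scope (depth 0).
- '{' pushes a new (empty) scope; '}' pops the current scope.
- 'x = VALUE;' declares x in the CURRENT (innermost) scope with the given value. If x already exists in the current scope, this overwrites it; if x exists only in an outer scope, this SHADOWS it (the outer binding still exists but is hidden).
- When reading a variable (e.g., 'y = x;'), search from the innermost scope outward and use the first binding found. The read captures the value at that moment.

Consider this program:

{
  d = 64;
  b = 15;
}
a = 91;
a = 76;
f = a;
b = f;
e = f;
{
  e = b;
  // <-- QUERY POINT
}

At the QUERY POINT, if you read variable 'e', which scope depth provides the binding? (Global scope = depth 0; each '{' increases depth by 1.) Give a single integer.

Answer: 1

Derivation:
Step 1: enter scope (depth=1)
Step 2: declare d=64 at depth 1
Step 3: declare b=15 at depth 1
Step 4: exit scope (depth=0)
Step 5: declare a=91 at depth 0
Step 6: declare a=76 at depth 0
Step 7: declare f=(read a)=76 at depth 0
Step 8: declare b=(read f)=76 at depth 0
Step 9: declare e=(read f)=76 at depth 0
Step 10: enter scope (depth=1)
Step 11: declare e=(read b)=76 at depth 1
Visible at query point: a=76 b=76 e=76 f=76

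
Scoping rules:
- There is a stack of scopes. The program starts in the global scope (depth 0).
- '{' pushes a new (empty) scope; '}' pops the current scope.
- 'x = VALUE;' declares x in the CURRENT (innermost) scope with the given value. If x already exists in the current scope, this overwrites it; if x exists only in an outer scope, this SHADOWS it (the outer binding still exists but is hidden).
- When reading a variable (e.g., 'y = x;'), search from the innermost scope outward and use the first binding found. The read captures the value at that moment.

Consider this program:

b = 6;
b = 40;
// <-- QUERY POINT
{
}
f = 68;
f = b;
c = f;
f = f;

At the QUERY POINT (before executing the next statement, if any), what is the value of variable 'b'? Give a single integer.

Step 1: declare b=6 at depth 0
Step 2: declare b=40 at depth 0
Visible at query point: b=40

Answer: 40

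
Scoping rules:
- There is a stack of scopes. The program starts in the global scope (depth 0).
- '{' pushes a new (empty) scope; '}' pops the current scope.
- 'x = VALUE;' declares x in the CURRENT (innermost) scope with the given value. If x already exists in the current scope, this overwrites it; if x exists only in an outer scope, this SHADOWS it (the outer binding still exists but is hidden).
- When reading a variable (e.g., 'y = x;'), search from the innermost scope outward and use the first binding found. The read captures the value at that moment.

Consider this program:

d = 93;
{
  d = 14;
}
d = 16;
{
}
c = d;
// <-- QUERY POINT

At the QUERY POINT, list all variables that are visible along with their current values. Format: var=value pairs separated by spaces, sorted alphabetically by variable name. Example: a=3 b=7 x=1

Answer: c=16 d=16

Derivation:
Step 1: declare d=93 at depth 0
Step 2: enter scope (depth=1)
Step 3: declare d=14 at depth 1
Step 4: exit scope (depth=0)
Step 5: declare d=16 at depth 0
Step 6: enter scope (depth=1)
Step 7: exit scope (depth=0)
Step 8: declare c=(read d)=16 at depth 0
Visible at query point: c=16 d=16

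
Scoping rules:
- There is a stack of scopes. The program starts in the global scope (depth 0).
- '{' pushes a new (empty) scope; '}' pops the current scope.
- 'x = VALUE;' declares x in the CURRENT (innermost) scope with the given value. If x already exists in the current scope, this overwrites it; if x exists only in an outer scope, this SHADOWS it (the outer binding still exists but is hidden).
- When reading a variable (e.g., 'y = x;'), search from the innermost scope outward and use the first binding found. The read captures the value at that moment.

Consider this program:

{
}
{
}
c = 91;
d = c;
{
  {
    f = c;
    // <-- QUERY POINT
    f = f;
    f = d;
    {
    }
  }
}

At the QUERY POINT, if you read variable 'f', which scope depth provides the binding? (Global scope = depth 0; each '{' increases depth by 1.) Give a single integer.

Step 1: enter scope (depth=1)
Step 2: exit scope (depth=0)
Step 3: enter scope (depth=1)
Step 4: exit scope (depth=0)
Step 5: declare c=91 at depth 0
Step 6: declare d=(read c)=91 at depth 0
Step 7: enter scope (depth=1)
Step 8: enter scope (depth=2)
Step 9: declare f=(read c)=91 at depth 2
Visible at query point: c=91 d=91 f=91

Answer: 2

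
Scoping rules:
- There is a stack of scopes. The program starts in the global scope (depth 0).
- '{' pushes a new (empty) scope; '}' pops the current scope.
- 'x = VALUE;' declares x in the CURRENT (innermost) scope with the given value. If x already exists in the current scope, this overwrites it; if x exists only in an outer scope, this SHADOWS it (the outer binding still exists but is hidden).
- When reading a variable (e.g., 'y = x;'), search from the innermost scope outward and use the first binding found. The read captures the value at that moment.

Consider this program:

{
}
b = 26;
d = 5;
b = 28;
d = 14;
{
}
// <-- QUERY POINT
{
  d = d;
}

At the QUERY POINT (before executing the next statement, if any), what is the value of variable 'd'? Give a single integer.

Step 1: enter scope (depth=1)
Step 2: exit scope (depth=0)
Step 3: declare b=26 at depth 0
Step 4: declare d=5 at depth 0
Step 5: declare b=28 at depth 0
Step 6: declare d=14 at depth 0
Step 7: enter scope (depth=1)
Step 8: exit scope (depth=0)
Visible at query point: b=28 d=14

Answer: 14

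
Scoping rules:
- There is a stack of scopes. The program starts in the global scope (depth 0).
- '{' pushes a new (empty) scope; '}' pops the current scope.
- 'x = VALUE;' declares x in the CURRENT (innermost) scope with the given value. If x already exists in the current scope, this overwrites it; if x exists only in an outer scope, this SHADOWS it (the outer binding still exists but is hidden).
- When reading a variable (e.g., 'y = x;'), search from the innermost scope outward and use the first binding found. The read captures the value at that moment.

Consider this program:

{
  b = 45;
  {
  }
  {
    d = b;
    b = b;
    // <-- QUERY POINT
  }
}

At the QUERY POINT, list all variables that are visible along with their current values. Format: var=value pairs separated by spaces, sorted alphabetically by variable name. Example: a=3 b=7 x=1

Step 1: enter scope (depth=1)
Step 2: declare b=45 at depth 1
Step 3: enter scope (depth=2)
Step 4: exit scope (depth=1)
Step 5: enter scope (depth=2)
Step 6: declare d=(read b)=45 at depth 2
Step 7: declare b=(read b)=45 at depth 2
Visible at query point: b=45 d=45

Answer: b=45 d=45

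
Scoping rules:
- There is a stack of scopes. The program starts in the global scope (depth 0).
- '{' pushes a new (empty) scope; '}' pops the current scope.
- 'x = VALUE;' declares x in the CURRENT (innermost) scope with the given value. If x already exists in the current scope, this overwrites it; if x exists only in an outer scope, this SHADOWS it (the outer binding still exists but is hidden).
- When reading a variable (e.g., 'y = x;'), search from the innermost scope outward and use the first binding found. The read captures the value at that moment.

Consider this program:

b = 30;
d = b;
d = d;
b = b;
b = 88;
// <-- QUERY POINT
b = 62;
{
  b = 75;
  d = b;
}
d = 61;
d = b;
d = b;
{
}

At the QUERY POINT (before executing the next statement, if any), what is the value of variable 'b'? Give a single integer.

Step 1: declare b=30 at depth 0
Step 2: declare d=(read b)=30 at depth 0
Step 3: declare d=(read d)=30 at depth 0
Step 4: declare b=(read b)=30 at depth 0
Step 5: declare b=88 at depth 0
Visible at query point: b=88 d=30

Answer: 88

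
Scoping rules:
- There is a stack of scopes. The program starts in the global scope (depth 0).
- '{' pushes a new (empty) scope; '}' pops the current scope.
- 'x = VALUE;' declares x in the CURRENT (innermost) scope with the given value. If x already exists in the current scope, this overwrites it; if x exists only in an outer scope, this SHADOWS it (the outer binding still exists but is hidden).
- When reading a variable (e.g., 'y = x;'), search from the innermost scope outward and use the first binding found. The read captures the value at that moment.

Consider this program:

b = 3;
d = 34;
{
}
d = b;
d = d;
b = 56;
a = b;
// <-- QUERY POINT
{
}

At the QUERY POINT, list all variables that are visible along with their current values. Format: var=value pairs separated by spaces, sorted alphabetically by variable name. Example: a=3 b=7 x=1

Step 1: declare b=3 at depth 0
Step 2: declare d=34 at depth 0
Step 3: enter scope (depth=1)
Step 4: exit scope (depth=0)
Step 5: declare d=(read b)=3 at depth 0
Step 6: declare d=(read d)=3 at depth 0
Step 7: declare b=56 at depth 0
Step 8: declare a=(read b)=56 at depth 0
Visible at query point: a=56 b=56 d=3

Answer: a=56 b=56 d=3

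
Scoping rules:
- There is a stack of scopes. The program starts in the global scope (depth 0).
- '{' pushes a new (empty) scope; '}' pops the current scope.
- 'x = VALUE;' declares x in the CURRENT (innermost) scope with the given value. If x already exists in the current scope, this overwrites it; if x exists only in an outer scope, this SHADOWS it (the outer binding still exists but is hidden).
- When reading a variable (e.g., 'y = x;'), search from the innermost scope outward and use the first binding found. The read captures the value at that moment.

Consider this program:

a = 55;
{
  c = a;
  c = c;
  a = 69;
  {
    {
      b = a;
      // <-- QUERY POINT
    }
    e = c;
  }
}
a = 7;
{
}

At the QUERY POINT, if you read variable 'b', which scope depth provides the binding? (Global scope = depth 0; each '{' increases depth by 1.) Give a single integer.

Step 1: declare a=55 at depth 0
Step 2: enter scope (depth=1)
Step 3: declare c=(read a)=55 at depth 1
Step 4: declare c=(read c)=55 at depth 1
Step 5: declare a=69 at depth 1
Step 6: enter scope (depth=2)
Step 7: enter scope (depth=3)
Step 8: declare b=(read a)=69 at depth 3
Visible at query point: a=69 b=69 c=55

Answer: 3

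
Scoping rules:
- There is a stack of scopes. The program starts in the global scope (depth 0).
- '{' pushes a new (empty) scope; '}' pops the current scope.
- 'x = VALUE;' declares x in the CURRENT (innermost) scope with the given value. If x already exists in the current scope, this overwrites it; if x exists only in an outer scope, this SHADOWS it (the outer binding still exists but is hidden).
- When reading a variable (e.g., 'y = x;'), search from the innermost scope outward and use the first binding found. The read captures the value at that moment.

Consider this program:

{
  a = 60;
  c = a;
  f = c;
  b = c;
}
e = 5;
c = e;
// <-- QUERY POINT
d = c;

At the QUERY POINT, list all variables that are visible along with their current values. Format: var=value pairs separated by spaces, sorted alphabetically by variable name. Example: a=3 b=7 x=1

Step 1: enter scope (depth=1)
Step 2: declare a=60 at depth 1
Step 3: declare c=(read a)=60 at depth 1
Step 4: declare f=(read c)=60 at depth 1
Step 5: declare b=(read c)=60 at depth 1
Step 6: exit scope (depth=0)
Step 7: declare e=5 at depth 0
Step 8: declare c=(read e)=5 at depth 0
Visible at query point: c=5 e=5

Answer: c=5 e=5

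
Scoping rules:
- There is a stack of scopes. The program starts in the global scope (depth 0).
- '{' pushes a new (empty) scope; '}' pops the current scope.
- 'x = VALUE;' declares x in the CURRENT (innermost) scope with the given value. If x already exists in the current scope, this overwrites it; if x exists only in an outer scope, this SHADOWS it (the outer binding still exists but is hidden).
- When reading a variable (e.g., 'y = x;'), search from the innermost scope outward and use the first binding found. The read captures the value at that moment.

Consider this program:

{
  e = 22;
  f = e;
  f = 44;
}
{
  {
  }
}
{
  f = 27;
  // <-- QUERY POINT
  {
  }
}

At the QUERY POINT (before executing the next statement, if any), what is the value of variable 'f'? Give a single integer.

Answer: 27

Derivation:
Step 1: enter scope (depth=1)
Step 2: declare e=22 at depth 1
Step 3: declare f=(read e)=22 at depth 1
Step 4: declare f=44 at depth 1
Step 5: exit scope (depth=0)
Step 6: enter scope (depth=1)
Step 7: enter scope (depth=2)
Step 8: exit scope (depth=1)
Step 9: exit scope (depth=0)
Step 10: enter scope (depth=1)
Step 11: declare f=27 at depth 1
Visible at query point: f=27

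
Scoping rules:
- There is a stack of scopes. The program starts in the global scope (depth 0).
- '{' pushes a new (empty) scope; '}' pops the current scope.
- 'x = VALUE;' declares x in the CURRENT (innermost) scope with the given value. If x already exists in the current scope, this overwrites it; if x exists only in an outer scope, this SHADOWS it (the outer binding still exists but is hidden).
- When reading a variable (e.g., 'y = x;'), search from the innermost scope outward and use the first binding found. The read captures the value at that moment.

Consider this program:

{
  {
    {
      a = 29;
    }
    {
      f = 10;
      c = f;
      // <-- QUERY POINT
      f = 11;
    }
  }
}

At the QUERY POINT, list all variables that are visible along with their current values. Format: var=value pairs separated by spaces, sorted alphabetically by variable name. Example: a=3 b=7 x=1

Step 1: enter scope (depth=1)
Step 2: enter scope (depth=2)
Step 3: enter scope (depth=3)
Step 4: declare a=29 at depth 3
Step 5: exit scope (depth=2)
Step 6: enter scope (depth=3)
Step 7: declare f=10 at depth 3
Step 8: declare c=(read f)=10 at depth 3
Visible at query point: c=10 f=10

Answer: c=10 f=10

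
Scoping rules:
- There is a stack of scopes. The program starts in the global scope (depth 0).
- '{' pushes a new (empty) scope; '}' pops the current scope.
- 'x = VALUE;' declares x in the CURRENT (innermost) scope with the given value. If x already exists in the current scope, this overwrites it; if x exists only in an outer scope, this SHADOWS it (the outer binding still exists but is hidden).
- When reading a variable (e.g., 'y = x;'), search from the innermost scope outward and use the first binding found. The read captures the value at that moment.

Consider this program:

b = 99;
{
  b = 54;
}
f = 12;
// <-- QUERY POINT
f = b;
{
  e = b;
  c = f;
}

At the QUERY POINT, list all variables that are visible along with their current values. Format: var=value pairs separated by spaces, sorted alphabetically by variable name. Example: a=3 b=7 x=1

Step 1: declare b=99 at depth 0
Step 2: enter scope (depth=1)
Step 3: declare b=54 at depth 1
Step 4: exit scope (depth=0)
Step 5: declare f=12 at depth 0
Visible at query point: b=99 f=12

Answer: b=99 f=12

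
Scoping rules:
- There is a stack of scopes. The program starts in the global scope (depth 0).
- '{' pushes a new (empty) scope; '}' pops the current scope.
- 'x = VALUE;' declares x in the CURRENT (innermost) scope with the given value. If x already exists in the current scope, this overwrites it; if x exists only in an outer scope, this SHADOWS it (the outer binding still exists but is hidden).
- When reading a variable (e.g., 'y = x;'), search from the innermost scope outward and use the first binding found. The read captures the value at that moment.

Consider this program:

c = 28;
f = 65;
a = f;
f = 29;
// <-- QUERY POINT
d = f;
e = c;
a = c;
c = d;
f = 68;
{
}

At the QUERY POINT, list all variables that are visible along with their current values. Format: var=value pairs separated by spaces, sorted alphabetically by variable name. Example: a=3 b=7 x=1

Step 1: declare c=28 at depth 0
Step 2: declare f=65 at depth 0
Step 3: declare a=(read f)=65 at depth 0
Step 4: declare f=29 at depth 0
Visible at query point: a=65 c=28 f=29

Answer: a=65 c=28 f=29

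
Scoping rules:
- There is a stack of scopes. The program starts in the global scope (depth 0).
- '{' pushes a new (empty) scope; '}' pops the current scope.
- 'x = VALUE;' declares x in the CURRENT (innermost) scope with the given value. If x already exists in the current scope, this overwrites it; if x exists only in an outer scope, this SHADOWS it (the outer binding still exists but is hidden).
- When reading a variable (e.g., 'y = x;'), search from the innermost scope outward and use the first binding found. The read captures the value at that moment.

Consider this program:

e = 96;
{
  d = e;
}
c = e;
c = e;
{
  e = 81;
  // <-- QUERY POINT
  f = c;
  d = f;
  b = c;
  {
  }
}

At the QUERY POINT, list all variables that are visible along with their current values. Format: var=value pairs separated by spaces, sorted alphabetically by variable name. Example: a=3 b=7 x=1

Step 1: declare e=96 at depth 0
Step 2: enter scope (depth=1)
Step 3: declare d=(read e)=96 at depth 1
Step 4: exit scope (depth=0)
Step 5: declare c=(read e)=96 at depth 0
Step 6: declare c=(read e)=96 at depth 0
Step 7: enter scope (depth=1)
Step 8: declare e=81 at depth 1
Visible at query point: c=96 e=81

Answer: c=96 e=81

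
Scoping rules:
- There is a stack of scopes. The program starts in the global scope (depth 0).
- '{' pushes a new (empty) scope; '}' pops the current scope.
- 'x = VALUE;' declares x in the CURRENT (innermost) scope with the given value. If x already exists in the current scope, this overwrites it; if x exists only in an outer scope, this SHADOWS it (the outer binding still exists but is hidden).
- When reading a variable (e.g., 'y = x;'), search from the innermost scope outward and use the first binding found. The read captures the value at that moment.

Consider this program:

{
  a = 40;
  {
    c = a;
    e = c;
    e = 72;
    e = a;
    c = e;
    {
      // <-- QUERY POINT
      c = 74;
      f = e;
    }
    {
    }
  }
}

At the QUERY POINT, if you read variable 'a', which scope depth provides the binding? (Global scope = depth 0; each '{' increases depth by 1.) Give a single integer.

Answer: 1

Derivation:
Step 1: enter scope (depth=1)
Step 2: declare a=40 at depth 1
Step 3: enter scope (depth=2)
Step 4: declare c=(read a)=40 at depth 2
Step 5: declare e=(read c)=40 at depth 2
Step 6: declare e=72 at depth 2
Step 7: declare e=(read a)=40 at depth 2
Step 8: declare c=(read e)=40 at depth 2
Step 9: enter scope (depth=3)
Visible at query point: a=40 c=40 e=40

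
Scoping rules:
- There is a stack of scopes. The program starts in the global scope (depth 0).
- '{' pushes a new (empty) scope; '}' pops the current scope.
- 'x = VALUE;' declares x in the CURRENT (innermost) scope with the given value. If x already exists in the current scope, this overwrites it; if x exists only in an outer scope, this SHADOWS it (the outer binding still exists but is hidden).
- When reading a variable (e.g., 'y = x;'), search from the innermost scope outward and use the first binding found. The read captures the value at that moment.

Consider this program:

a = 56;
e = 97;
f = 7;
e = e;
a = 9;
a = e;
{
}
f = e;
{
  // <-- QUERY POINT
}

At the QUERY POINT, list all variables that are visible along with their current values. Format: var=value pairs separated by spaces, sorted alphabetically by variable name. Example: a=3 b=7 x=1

Answer: a=97 e=97 f=97

Derivation:
Step 1: declare a=56 at depth 0
Step 2: declare e=97 at depth 0
Step 3: declare f=7 at depth 0
Step 4: declare e=(read e)=97 at depth 0
Step 5: declare a=9 at depth 0
Step 6: declare a=(read e)=97 at depth 0
Step 7: enter scope (depth=1)
Step 8: exit scope (depth=0)
Step 9: declare f=(read e)=97 at depth 0
Step 10: enter scope (depth=1)
Visible at query point: a=97 e=97 f=97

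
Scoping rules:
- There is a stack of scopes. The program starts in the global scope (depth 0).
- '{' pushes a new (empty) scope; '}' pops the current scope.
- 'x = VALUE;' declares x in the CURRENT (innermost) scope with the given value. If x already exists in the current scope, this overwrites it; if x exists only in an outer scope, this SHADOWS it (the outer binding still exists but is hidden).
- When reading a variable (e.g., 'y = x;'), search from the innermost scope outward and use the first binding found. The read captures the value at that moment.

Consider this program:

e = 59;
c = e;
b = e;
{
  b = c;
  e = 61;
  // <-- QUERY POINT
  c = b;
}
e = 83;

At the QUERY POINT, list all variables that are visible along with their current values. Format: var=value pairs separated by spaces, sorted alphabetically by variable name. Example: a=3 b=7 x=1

Answer: b=59 c=59 e=61

Derivation:
Step 1: declare e=59 at depth 0
Step 2: declare c=(read e)=59 at depth 0
Step 3: declare b=(read e)=59 at depth 0
Step 4: enter scope (depth=1)
Step 5: declare b=(read c)=59 at depth 1
Step 6: declare e=61 at depth 1
Visible at query point: b=59 c=59 e=61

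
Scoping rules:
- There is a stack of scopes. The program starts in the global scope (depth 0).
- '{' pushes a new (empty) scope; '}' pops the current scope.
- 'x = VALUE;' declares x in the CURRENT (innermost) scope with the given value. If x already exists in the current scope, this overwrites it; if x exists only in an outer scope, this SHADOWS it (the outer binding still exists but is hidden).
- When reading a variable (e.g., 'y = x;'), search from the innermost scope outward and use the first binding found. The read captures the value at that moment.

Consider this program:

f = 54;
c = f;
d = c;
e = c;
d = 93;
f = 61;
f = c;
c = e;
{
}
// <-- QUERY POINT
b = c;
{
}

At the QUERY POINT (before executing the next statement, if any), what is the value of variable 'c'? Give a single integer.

Step 1: declare f=54 at depth 0
Step 2: declare c=(read f)=54 at depth 0
Step 3: declare d=(read c)=54 at depth 0
Step 4: declare e=(read c)=54 at depth 0
Step 5: declare d=93 at depth 0
Step 6: declare f=61 at depth 0
Step 7: declare f=(read c)=54 at depth 0
Step 8: declare c=(read e)=54 at depth 0
Step 9: enter scope (depth=1)
Step 10: exit scope (depth=0)
Visible at query point: c=54 d=93 e=54 f=54

Answer: 54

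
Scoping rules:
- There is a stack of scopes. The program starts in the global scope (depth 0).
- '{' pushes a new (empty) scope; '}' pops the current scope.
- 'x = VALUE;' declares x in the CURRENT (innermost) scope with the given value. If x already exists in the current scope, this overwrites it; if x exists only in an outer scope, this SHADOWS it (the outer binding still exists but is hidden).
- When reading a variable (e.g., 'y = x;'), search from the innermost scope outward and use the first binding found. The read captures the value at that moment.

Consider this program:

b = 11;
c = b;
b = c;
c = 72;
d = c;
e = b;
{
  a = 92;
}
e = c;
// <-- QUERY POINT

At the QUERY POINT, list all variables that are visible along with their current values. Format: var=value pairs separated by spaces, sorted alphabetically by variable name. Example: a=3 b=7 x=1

Answer: b=11 c=72 d=72 e=72

Derivation:
Step 1: declare b=11 at depth 0
Step 2: declare c=(read b)=11 at depth 0
Step 3: declare b=(read c)=11 at depth 0
Step 4: declare c=72 at depth 0
Step 5: declare d=(read c)=72 at depth 0
Step 6: declare e=(read b)=11 at depth 0
Step 7: enter scope (depth=1)
Step 8: declare a=92 at depth 1
Step 9: exit scope (depth=0)
Step 10: declare e=(read c)=72 at depth 0
Visible at query point: b=11 c=72 d=72 e=72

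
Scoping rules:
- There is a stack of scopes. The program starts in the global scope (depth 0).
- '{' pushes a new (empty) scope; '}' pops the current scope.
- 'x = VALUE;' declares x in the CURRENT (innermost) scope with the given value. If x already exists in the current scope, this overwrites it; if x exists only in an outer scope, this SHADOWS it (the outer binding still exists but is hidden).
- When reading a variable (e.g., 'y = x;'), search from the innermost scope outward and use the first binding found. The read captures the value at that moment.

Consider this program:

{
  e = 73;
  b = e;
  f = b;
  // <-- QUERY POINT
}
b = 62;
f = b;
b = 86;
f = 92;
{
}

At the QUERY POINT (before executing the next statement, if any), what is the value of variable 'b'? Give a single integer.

Answer: 73

Derivation:
Step 1: enter scope (depth=1)
Step 2: declare e=73 at depth 1
Step 3: declare b=(read e)=73 at depth 1
Step 4: declare f=(read b)=73 at depth 1
Visible at query point: b=73 e=73 f=73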